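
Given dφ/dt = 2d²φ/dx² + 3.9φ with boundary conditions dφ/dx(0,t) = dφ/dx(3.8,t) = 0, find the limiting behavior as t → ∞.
φ grows unboundedly. With Neumann BCs the constant mode has diffusion eigenvalue 0, so any r > 0 makes it grow like e^(3.9t); solution grows exponentially.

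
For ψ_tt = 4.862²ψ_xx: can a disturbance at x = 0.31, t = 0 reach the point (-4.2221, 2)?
Yes. The domain of dependence is [-13.9461, 5.5019], and 0.31 ∈ [-13.9461, 5.5019].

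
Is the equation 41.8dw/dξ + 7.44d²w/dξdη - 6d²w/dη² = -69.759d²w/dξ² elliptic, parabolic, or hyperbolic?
Rewriting in standard form: 69.759d²w/dξ² + 7.44d²w/dξdη - 6d²w/dη² + 41.8dw/dξ = 0. Computing B² - 4AC with A = 69.759, B = 7.44, C = -6: discriminant = 1729.5696 (positive). Answer: hyperbolic.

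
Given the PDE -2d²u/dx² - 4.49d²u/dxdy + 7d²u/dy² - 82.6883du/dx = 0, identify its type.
The second-order coefficients are A = -2, B = -4.49, C = 7. Since B² - 4AC = 76.1601 > 0, this is a hyperbolic PDE.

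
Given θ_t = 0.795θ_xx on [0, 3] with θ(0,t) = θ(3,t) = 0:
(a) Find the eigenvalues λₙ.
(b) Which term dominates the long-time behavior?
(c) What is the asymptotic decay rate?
Eigenvalues: λₙ = 0.795n²π²/3².
First three modes:
  n=1: λ₁ = 0.795π²/3² ≈ 0.872
  n=2: λ₂ = 3.18π²/3² ≈ 3.487 (4× faster decay)
  n=3: λ₃ = 7.155π²/3² ≈ 7.846 (9× faster decay)
As t → ∞, higher modes decay exponentially faster. The n=1 mode dominates: θ ~ c₁ sin(πx/3) e^{-λ₁t}.
Decay rate: λ₁ = 0.795π²/3² ≈ 0.872.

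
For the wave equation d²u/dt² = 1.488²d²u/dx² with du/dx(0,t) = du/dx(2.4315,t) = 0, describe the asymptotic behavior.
u oscillates about a mean that drifts linearly in t (generically unbounded; no decay). There is no damping, so the nonconstant modes persist as standing waves (energy conserved, no decay). But with Neumann conditions at both ends the constant mode has eigenvalue 0: the spatial mean M(t) of u satisfies M'' = 0, so M(t) = M(0) + M'(0)·t. Unless the initial velocity has zero mean (∫u_t(x,0)dx = 0), the solution grows linearly in t (unbounded, though not exponentially); if it does have zero mean, the solution stays bounded and simply oscillates.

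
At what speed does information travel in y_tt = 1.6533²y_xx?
Speed = 1.6533. Information travels along characteristics x = x₀ ± 1.6533t.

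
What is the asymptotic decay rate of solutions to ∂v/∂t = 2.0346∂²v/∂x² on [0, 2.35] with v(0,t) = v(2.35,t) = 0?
Eigenvalues: λₙ = 2.0346n²π²/2.35².
First three modes:
  n=1: λ₁ = 2.0346π²/2.35² ≈ 3.636
  n=2: λ₂ = 8.1384π²/2.35² ≈ 14.545 (4× faster decay)
  n=3: λ₃ = 18.3114π²/2.35² ≈ 32.725 (9× faster decay)
As t → ∞, higher modes decay exponentially faster. The n=1 mode dominates: v ~ c₁ sin(πx/2.35) e^{-λ₁t}.
Decay rate: λ₁ = 2.0346π²/2.35² ≈ 3.636.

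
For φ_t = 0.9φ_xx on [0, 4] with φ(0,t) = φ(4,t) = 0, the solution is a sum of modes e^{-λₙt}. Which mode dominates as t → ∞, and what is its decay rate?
Eigenvalues: λₙ = 0.9n²π²/4².
First three modes:
  n=1: λ₁ = 0.9π²/4² ≈ 0.555
  n=2: λ₂ = 3.6π²/4² ≈ 2.221 (4× faster decay)
  n=3: λ₃ = 8.1π²/4² ≈ 4.996 (9× faster decay)
As t → ∞, higher modes decay exponentially faster. The n=1 mode dominates: φ ~ c₁ sin(πx/4) e^{-λ₁t}.
Decay rate: λ₁ = 0.9π²/4² ≈ 0.555.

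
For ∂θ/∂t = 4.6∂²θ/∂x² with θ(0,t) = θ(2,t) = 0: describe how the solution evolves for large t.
θ → 0. Heat diffuses out through both boundaries.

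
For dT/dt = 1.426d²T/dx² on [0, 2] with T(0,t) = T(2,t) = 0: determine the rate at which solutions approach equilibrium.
Eigenvalues: λₙ = 1.426n²π²/2².
First three modes:
  n=1: λ₁ = 1.426π²/2² ≈ 3.519
  n=2: λ₂ = 5.704π²/2² ≈ 14.074 (4× faster decay)
  n=3: λ₃ = 12.834π²/2² ≈ 31.667 (9× faster decay)
As t → ∞, higher modes decay exponentially faster. The n=1 mode dominates: T ~ c₁ sin(πx/2) e^{-λ₁t}.
Decay rate: λ₁ = 1.426π²/2² ≈ 3.519.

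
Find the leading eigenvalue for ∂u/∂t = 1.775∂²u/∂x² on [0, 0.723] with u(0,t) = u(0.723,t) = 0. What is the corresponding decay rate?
Eigenvalues: λₙ = 1.775n²π²/0.723².
First three modes:
  n=1: λ₁ = 1.775π²/0.723² ≈ 33.514
  n=2: λ₂ = 7.1π²/0.723² ≈ 134.055 (4× faster decay)
  n=3: λ₃ = 15.975π²/0.723² ≈ 301.623 (9× faster decay)
As t → ∞, higher modes decay exponentially faster. The n=1 mode dominates: u ~ c₁ sin(πx/0.723) e^{-λ₁t}.
Decay rate: λ₁ = 1.775π²/0.723² ≈ 33.514.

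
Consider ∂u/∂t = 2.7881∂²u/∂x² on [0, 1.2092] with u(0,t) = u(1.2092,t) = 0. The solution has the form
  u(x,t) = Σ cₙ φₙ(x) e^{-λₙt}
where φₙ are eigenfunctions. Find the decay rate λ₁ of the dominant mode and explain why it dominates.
Eigenvalues: λₙ = 2.7881n²π²/1.2092².
First three modes:
  n=1: λ₁ = 2.7881π²/1.2092² ≈ 18.82
  n=2: λ₂ = 11.1524π²/1.2092² ≈ 75.279 (4× faster decay)
  n=3: λ₃ = 25.0929π²/1.2092² ≈ 169.377 (9× faster decay)
As t → ∞, higher modes decay exponentially faster. The n=1 mode dominates: u ~ c₁ sin(πx/1.2092) e^{-λ₁t}.
Decay rate: λ₁ = 2.7881π²/1.2092² ≈ 18.82.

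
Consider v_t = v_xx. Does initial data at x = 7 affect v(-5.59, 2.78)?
Yes, for any finite x. The heat equation has infinite propagation speed, so all initial data affects all points at any t > 0.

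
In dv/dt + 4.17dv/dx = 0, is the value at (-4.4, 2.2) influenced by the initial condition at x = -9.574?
No. Only data at x = -13.574 affects (-4.4, 2.2). Advection has one-way propagation along characteristics.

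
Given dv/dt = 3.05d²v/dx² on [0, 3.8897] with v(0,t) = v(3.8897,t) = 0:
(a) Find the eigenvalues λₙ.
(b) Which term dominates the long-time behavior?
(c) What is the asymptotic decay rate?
Eigenvalues: λₙ = 3.05n²π²/3.8897².
First three modes:
  n=1: λ₁ = 3.05π²/3.8897² ≈ 1.99
  n=2: λ₂ = 12.2π²/3.8897² ≈ 7.958 (4× faster decay)
  n=3: λ₃ = 27.45π²/3.8897² ≈ 17.906 (9× faster decay)
As t → ∞, higher modes decay exponentially faster. The n=1 mode dominates: v ~ c₁ sin(πx/3.8897) e^{-λ₁t}.
Decay rate: λ₁ = 3.05π²/3.8897² ≈ 1.99.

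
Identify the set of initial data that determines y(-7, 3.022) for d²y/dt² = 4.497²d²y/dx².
Domain of dependence: [-20.589934, 6.589934]. Signals travel at speed 4.497, so data within |x - -7| ≤ 4.497·3.022 = 13.589934 can reach the point.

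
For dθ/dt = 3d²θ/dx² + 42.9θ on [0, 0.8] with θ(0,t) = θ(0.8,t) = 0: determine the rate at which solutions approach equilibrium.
Eigenvalues: λₙ = 3n²π²/0.8² - 42.9.
First three modes:
  n=1: λ₁ = 3π²/0.8² - 42.9 ≈ 3.364
  n=2: λ₂ = 12π²/0.8² - 42.9 ≈ 142.155
  n=3: λ₃ = 27π²/0.8² - 42.9 ≈ 373.474
Since 3π²/0.8² ≈ 46.264 > 42.9, all λₙ > 0.
The n=1 mode decays slowest → dominates as t → ∞.
Asymptotic: θ ~ c₁ sin(πx/0.8) e^{-λ₁t} with decay rate λ₁ ≈ 3.364.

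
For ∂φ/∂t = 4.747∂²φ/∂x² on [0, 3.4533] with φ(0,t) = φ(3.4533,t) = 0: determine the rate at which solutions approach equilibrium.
Eigenvalues: λₙ = 4.747n²π²/3.4533².
First three modes:
  n=1: λ₁ = 4.747π²/3.4533² ≈ 3.929
  n=2: λ₂ = 18.988π²/3.4533² ≈ 15.715 (4× faster decay)
  n=3: λ₃ = 42.723π²/3.4533² ≈ 35.358 (9× faster decay)
As t → ∞, higher modes decay exponentially faster. The n=1 mode dominates: φ ~ c₁ sin(πx/3.4533) e^{-λ₁t}.
Decay rate: λ₁ = 4.747π²/3.4533² ≈ 3.929.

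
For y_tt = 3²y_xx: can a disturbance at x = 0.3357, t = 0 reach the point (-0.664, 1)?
Yes. The domain of dependence is [-3.664, 2.336], and 0.3357 ∈ [-3.664, 2.336].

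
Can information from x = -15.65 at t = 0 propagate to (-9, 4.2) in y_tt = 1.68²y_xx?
Yes. The domain of dependence is [-16.056, -1.944], and -15.65 ∈ [-16.056, -1.944].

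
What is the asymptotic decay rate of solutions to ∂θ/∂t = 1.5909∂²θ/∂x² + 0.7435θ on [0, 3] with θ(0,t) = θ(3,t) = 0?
Eigenvalues: λₙ = 1.5909n²π²/3² - 0.7435.
First three modes:
  n=1: λ₁ = 1.5909π²/3² - 0.7435 ≈ 1.001
  n=2: λ₂ = 6.3636π²/3² - 0.7435 ≈ 6.235
  n=3: λ₃ = 14.3181π²/3² - 0.7435 ≈ 14.958
Since 1.5909π²/3² ≈ 1.745 > 0.7435, all λₙ > 0.
The n=1 mode decays slowest → dominates as t → ∞.
Asymptotic: θ ~ c₁ sin(πx/3) e^{-λ₁t} with decay rate λ₁ ≈ 1.001.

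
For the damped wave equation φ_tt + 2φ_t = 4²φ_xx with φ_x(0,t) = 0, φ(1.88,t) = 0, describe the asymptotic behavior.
φ → 0. Damping (γ=2) dissipates energy; oscillations decay exponentially.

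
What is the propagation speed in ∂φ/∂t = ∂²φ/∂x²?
Infinite. The heat equation is parabolic, not hyperbolic, so disturbances propagate instantly.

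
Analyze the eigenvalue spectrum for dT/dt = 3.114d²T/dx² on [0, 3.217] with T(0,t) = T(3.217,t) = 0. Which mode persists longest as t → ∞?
Eigenvalues: λₙ = 3.114n²π²/3.217².
First three modes:
  n=1: λ₁ = 3.114π²/3.217² ≈ 2.97
  n=2: λ₂ = 12.456π²/3.217² ≈ 11.879 (4× faster decay)
  n=3: λ₃ = 28.026π²/3.217² ≈ 26.728 (9× faster decay)
As t → ∞, higher modes decay exponentially faster. The n=1 mode dominates: T ~ c₁ sin(πx/3.217) e^{-λ₁t}.
Decay rate: λ₁ = 3.114π²/3.217² ≈ 2.97.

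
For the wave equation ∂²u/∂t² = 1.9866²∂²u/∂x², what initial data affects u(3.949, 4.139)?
Domain of dependence: [-4.2735374, 12.1715374]. Signals travel at speed 1.9866, so data within |x - 3.949| ≤ 1.9866·4.139 = 8.2225374 can reach the point.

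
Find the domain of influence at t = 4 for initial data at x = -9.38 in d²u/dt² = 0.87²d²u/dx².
Domain of influence: [-12.86, -5.9]. Data at x = -9.38 spreads outward at speed 0.87.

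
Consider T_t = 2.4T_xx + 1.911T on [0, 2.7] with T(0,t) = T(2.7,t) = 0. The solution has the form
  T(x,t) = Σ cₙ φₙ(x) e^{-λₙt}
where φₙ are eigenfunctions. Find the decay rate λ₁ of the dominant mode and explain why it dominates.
Eigenvalues: λₙ = 2.4n²π²/2.7² - 1.911.
First three modes:
  n=1: λ₁ = 2.4π²/2.7² - 1.911 ≈ 1.338
  n=2: λ₂ = 9.6π²/2.7² - 1.911 ≈ 11.086
  n=3: λ₃ = 21.6π²/2.7² - 1.911 ≈ 27.332
Since 2.4π²/2.7² ≈ 3.249 > 1.911, all λₙ > 0.
The n=1 mode decays slowest → dominates as t → ∞.
Asymptotic: T ~ c₁ sin(πx/2.7) e^{-λ₁t} with decay rate λ₁ ≈ 1.338.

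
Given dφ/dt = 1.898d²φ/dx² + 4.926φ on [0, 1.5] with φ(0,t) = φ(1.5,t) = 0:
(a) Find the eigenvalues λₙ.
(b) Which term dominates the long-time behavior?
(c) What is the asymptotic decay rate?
Eigenvalues: λₙ = 1.898n²π²/1.5² - 4.926.
First three modes:
  n=1: λ₁ = 1.898π²/1.5² - 4.926 ≈ 3.4
  n=2: λ₂ = 7.592π²/1.5² - 4.926 ≈ 28.376
  n=3: λ₃ = 17.082π²/1.5² - 4.926 ≈ 70.004
Since 1.898π²/1.5² ≈ 8.326 > 4.926, all λₙ > 0.
The n=1 mode decays slowest → dominates as t → ∞.
Asymptotic: φ ~ c₁ sin(πx/1.5) e^{-λ₁t} with decay rate λ₁ ≈ 3.4.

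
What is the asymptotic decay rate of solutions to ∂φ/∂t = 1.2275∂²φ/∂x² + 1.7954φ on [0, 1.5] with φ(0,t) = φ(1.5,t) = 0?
Eigenvalues: λₙ = 1.2275n²π²/1.5² - 1.7954.
First three modes:
  n=1: λ₁ = 1.2275π²/1.5² - 1.7954 ≈ 3.589
  n=2: λ₂ = 4.91π²/1.5² - 1.7954 ≈ 19.742
  n=3: λ₃ = 11.0475π²/1.5² - 1.7954 ≈ 46.664
Since 1.2275π²/1.5² ≈ 5.384 > 1.7954, all λₙ > 0.
The n=1 mode decays slowest → dominates as t → ∞.
Asymptotic: φ ~ c₁ sin(πx/1.5) e^{-λ₁t} with decay rate λ₁ ≈ 3.589.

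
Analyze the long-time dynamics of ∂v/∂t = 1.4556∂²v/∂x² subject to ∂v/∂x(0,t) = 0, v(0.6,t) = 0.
Long-time behavior: v → 0. Heat escapes through the Dirichlet boundary.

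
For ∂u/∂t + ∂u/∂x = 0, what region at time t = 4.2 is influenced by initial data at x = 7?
At x = 11.2. The characteristic carries data from (7, 0) to (11.2, 4.2).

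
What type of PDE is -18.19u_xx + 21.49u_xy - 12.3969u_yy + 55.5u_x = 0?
With A = -18.19, B = 21.49, C = -12.3969, the discriminant is -440.178344. This is an elliptic PDE.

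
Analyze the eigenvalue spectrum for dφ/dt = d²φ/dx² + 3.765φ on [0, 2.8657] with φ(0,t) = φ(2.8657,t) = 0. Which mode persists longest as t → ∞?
Eigenvalues: λₙ = n²π²/2.8657² - 3.765.
First three modes:
  n=1: λ₁ = π²/2.8657² - 3.765 ≈ -2.563
  n=2: λ₂ = 4π²/2.8657² - 3.765 ≈ 1.042
  n=3: λ₃ = 9π²/2.8657² - 3.765 ≈ 7.051
Since π²/2.8657² ≈ 1.202 < 3.765, λ₁ < 0.
The n=1 mode grows fastest (−λₙ is largest for n=1) → dominates.
Asymptotic: φ ~ c₁ sin(πx/2.8657) e^{2.563t} (exponential growth at rate −λ₁ ≈ 2.563).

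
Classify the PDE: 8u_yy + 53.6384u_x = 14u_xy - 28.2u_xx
Rewriting in standard form: 28.2u_xx - 14u_xy + 8u_yy + 53.6384u_x = 0. A = 28.2, B = -14, C = 8. Discriminant B² - 4AC = -706.4. Since -706.4 < 0, elliptic.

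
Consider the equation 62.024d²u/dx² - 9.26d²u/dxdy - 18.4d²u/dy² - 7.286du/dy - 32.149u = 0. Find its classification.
Hyperbolic. (A = 62.024, B = -9.26, C = -18.4 gives B² - 4AC = 4650.714.)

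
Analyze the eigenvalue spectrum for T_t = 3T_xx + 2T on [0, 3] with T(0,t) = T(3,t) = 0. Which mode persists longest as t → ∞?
Eigenvalues: λₙ = 3n²π²/3² - 2.
First three modes:
  n=1: λ₁ = 3π²/3² - 2 ≈ 1.29
  n=2: λ₂ = 12π²/3² - 2 ≈ 11.159
  n=3: λ₃ = 27π²/3² - 2 ≈ 27.609
Since 3π²/3² ≈ 3.29 > 2, all λₙ > 0.
The n=1 mode decays slowest → dominates as t → ∞.
Asymptotic: T ~ c₁ sin(πx/3) e^{-λ₁t} with decay rate λ₁ ≈ 1.29.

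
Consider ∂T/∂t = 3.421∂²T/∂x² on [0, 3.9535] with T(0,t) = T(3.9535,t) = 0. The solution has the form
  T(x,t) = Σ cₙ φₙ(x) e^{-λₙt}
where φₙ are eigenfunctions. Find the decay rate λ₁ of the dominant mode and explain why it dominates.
Eigenvalues: λₙ = 3.421n²π²/3.9535².
First three modes:
  n=1: λ₁ = 3.421π²/3.9535² ≈ 2.16
  n=2: λ₂ = 13.684π²/3.9535² ≈ 8.641 (4× faster decay)
  n=3: λ₃ = 30.789π²/3.9535² ≈ 19.442 (9× faster decay)
As t → ∞, higher modes decay exponentially faster. The n=1 mode dominates: T ~ c₁ sin(πx/3.9535) e^{-λ₁t}.
Decay rate: λ₁ = 3.421π²/3.9535² ≈ 2.16.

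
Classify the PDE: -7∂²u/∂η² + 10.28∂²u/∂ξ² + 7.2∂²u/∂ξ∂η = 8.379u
Rewriting in standard form: 10.28∂²u/∂ξ² + 7.2∂²u/∂ξ∂η - 7∂²u/∂η² - 8.379u = 0. A = 10.28, B = 7.2, C = -7. Discriminant B² - 4AC = 339.68. Since 339.68 > 0, hyperbolic.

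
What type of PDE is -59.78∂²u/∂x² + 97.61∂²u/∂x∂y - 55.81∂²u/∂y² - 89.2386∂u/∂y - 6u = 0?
With A = -59.78, B = 97.61, C = -55.81, the discriminant is -3817.5751. This is an elliptic PDE.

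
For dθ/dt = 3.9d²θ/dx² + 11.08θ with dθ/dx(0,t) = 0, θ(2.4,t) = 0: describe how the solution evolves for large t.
θ grows unboundedly. Reaction dominates diffusion (r=11.08 > κπ²/(4L²)≈1.67); solution grows exponentially.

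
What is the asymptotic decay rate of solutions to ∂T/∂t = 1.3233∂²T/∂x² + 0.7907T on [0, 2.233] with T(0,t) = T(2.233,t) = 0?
Eigenvalues: λₙ = 1.3233n²π²/2.233² - 0.7907.
First three modes:
  n=1: λ₁ = 1.3233π²/2.233² - 0.7907 ≈ 1.829
  n=2: λ₂ = 5.2932π²/2.233² - 0.7907 ≈ 9.686
  n=3: λ₃ = 11.9097π²/2.233² - 0.7907 ≈ 22.783
Since 1.3233π²/2.233² ≈ 2.619 > 0.7907, all λₙ > 0.
The n=1 mode decays slowest → dominates as t → ∞.
Asymptotic: T ~ c₁ sin(πx/2.233) e^{-λ₁t} with decay rate λ₁ ≈ 1.829.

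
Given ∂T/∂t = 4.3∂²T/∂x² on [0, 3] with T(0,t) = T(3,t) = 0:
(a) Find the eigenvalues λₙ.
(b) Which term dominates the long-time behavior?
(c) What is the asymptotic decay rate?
Eigenvalues: λₙ = 4.3n²π²/3².
First three modes:
  n=1: λ₁ = 4.3π²/3² ≈ 4.715
  n=2: λ₂ = 17.2π²/3² ≈ 18.862 (4× faster decay)
  n=3: λ₃ = 38.7π²/3² ≈ 42.439 (9× faster decay)
As t → ∞, higher modes decay exponentially faster. The n=1 mode dominates: T ~ c₁ sin(πx/3) e^{-λ₁t}.
Decay rate: λ₁ = 4.3π²/3² ≈ 4.715.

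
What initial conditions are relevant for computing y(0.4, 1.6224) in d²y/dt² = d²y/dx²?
Domain of dependence: [-1.2224, 2.0224]. Signals travel at speed 1, so data within |x - 0.4| ≤ 1·1.6224 = 1.6224 can reach the point.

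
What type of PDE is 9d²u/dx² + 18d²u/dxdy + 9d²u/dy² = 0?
With A = 9, B = 18, C = 9, the discriminant is 0. This is a parabolic PDE.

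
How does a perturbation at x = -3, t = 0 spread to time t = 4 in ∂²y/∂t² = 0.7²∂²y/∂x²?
Domain of influence: [-5.8, -0.2]. Data at x = -3 spreads outward at speed 0.7.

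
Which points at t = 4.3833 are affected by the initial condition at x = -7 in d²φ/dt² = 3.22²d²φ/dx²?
Domain of influence: [-21.114226, 7.114226]. Data at x = -7 spreads outward at speed 3.22.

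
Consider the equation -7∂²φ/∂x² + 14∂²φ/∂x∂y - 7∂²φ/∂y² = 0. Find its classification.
Parabolic. (A = -7, B = 14, C = -7 gives B² - 4AC = 0.)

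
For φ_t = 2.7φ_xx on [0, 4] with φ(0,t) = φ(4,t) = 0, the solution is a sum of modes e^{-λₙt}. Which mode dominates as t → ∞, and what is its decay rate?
Eigenvalues: λₙ = 2.7n²π²/4².
First three modes:
  n=1: λ₁ = 2.7π²/4² ≈ 1.665
  n=2: λ₂ = 10.8π²/4² ≈ 6.662 (4× faster decay)
  n=3: λ₃ = 24.3π²/4² ≈ 14.989 (9× faster decay)
As t → ∞, higher modes decay exponentially faster. The n=1 mode dominates: φ ~ c₁ sin(πx/4) e^{-λ₁t}.
Decay rate: λ₁ = 2.7π²/4² ≈ 1.665.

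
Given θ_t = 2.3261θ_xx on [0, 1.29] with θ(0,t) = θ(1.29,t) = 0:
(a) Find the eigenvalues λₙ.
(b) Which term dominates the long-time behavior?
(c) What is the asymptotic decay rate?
Eigenvalues: λₙ = 2.3261n²π²/1.29².
First three modes:
  n=1: λ₁ = 2.3261π²/1.29² ≈ 13.796
  n=2: λ₂ = 9.3044π²/1.29² ≈ 55.183 (4× faster decay)
  n=3: λ₃ = 20.9349π²/1.29² ≈ 124.163 (9× faster decay)
As t → ∞, higher modes decay exponentially faster. The n=1 mode dominates: θ ~ c₁ sin(πx/1.29) e^{-λ₁t}.
Decay rate: λ₁ = 2.3261π²/1.29² ≈ 13.796.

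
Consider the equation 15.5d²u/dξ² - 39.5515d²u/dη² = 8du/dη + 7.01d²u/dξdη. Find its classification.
Rewriting in standard form: 15.5d²u/dξ² - 7.01d²u/dξdη - 39.5515d²u/dη² - 8du/dη = 0. Hyperbolic. (A = 15.5, B = -7.01, C = -39.5515 gives B² - 4AC = 2501.3331.)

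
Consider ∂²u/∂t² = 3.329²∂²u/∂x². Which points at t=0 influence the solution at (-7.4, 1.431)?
Domain of dependence: [-12.163799, -2.636201]. Signals travel at speed 3.329, so data within |x - -7.4| ≤ 3.329·1.431 = 4.763799 can reach the point.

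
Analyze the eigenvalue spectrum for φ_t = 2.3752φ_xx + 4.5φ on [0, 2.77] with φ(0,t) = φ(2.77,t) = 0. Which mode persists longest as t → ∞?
Eigenvalues: λₙ = 2.3752n²π²/2.77² - 4.5.
First three modes:
  n=1: λ₁ = 2.3752π²/2.77² - 4.5 ≈ -1.445
  n=2: λ₂ = 9.5008π²/2.77² - 4.5 ≈ 7.721
  n=3: λ₃ = 21.3768π²/2.77² - 4.5 ≈ 22.997
Since 2.3752π²/2.77² ≈ 3.055 < 4.5, λ₁ < 0.
The n=1 mode grows fastest (−λₙ is largest for n=1) → dominates.
Asymptotic: φ ~ c₁ sin(πx/2.77) e^{1.445t} (exponential growth at rate −λ₁ ≈ 1.445).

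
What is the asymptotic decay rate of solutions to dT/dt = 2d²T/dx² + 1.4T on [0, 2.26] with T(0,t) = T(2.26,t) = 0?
Eigenvalues: λₙ = 2n²π²/2.26² - 1.4.
First three modes:
  n=1: λ₁ = 2π²/2.26² - 1.4 ≈ 2.465
  n=2: λ₂ = 8π²/2.26² - 1.4 ≈ 14.059
  n=3: λ₃ = 18π²/2.26² - 1.4 ≈ 33.382
Since 2π²/2.26² ≈ 3.865 > 1.4, all λₙ > 0.
The n=1 mode decays slowest → dominates as t → ∞.
Asymptotic: T ~ c₁ sin(πx/2.26) e^{-λ₁t} with decay rate λ₁ ≈ 2.465.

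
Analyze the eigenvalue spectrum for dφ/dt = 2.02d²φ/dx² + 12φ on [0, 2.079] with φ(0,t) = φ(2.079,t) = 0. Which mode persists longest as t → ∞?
Eigenvalues: λₙ = 2.02n²π²/2.079² - 12.
First three modes:
  n=1: λ₁ = 2.02π²/2.079² - 12 ≈ -7.387
  n=2: λ₂ = 8.08π²/2.079² - 12 ≈ 6.45
  n=3: λ₃ = 18.18π²/2.079² - 12 ≈ 29.513
Since 2.02π²/2.079² ≈ 4.613 < 12, λ₁ < 0.
The n=1 mode grows fastest (−λₙ is largest for n=1) → dominates.
Asymptotic: φ ~ c₁ sin(πx/2.079) e^{7.387t} (exponential growth at rate −λ₁ ≈ 7.387).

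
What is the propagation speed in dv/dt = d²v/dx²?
Infinite. The heat equation is parabolic, not hyperbolic, so disturbances propagate instantly.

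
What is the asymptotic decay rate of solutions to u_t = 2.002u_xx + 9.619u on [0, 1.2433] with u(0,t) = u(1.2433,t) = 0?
Eigenvalues: λₙ = 2.002n²π²/1.2433² - 9.619.
First three modes:
  n=1: λ₁ = 2.002π²/1.2433² - 9.619 ≈ 3.163
  n=2: λ₂ = 8.008π²/1.2433² - 9.619 ≈ 41.511
  n=3: λ₃ = 18.018π²/1.2433² - 9.619 ≈ 105.422
Since 2.002π²/1.2433² ≈ 12.782 > 9.619, all λₙ > 0.
The n=1 mode decays slowest → dominates as t → ∞.
Asymptotic: u ~ c₁ sin(πx/1.2433) e^{-λ₁t} with decay rate λ₁ ≈ 3.163.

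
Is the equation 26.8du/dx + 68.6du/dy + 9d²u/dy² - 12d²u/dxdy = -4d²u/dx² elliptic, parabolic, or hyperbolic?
Rewriting in standard form: 4d²u/dx² - 12d²u/dxdy + 9d²u/dy² + 26.8du/dx + 68.6du/dy = 0. Computing B² - 4AC with A = 4, B = -12, C = 9: discriminant = 0 (zero). Answer: parabolic.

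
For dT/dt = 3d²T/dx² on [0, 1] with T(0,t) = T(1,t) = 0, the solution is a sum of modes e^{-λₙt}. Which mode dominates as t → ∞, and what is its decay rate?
Eigenvalues: λₙ = 3n²π².
First three modes:
  n=1: λ₁ = 3π² ≈ 29.609
  n=2: λ₂ = 12π² ≈ 118.435 (4× faster decay)
  n=3: λ₃ = 27π² ≈ 266.479 (9× faster decay)
As t → ∞, higher modes decay exponentially faster. The n=1 mode dominates: T ~ c₁ sin(πx) e^{-λ₁t}.
Decay rate: λ₁ = 3π² ≈ 29.609.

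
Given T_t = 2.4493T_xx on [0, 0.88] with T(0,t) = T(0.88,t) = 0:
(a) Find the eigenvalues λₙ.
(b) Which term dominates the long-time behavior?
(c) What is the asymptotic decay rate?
Eigenvalues: λₙ = 2.4493n²π²/0.88².
First three modes:
  n=1: λ₁ = 2.4493π²/0.88² ≈ 31.216
  n=2: λ₂ = 9.7972π²/0.88² ≈ 124.864 (4× faster decay)
  n=3: λ₃ = 22.0437π²/0.88² ≈ 280.943 (9× faster decay)
As t → ∞, higher modes decay exponentially faster. The n=1 mode dominates: T ~ c₁ sin(πx/0.88) e^{-λ₁t}.
Decay rate: λ₁ = 2.4493π²/0.88² ≈ 31.216.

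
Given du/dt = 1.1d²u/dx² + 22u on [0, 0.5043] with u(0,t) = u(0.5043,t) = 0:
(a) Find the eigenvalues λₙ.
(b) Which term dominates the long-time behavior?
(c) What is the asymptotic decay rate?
Eigenvalues: λₙ = 1.1n²π²/0.5043² - 22.
First three modes:
  n=1: λ₁ = 1.1π²/0.5043² - 22 ≈ 20.689
  n=2: λ₂ = 4.4π²/0.5043² - 22 ≈ 148.755
  n=3: λ₃ = 9.9π²/0.5043² - 22 ≈ 362.2
Since 1.1π²/0.5043² ≈ 42.689 > 22, all λₙ > 0.
The n=1 mode decays slowest → dominates as t → ∞.
Asymptotic: u ~ c₁ sin(πx/0.5043) e^{-λ₁t} with decay rate λ₁ ≈ 20.689.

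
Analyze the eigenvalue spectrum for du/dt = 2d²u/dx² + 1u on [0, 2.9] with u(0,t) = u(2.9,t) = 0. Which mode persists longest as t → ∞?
Eigenvalues: λₙ = 2n²π²/2.9² - 1.
First three modes:
  n=1: λ₁ = 2π²/2.9² - 1 ≈ 1.347
  n=2: λ₂ = 8π²/2.9² - 1 ≈ 8.388
  n=3: λ₃ = 18π²/2.9² - 1 ≈ 20.124
Since 2π²/2.9² ≈ 2.347 > 1, all λₙ > 0.
The n=1 mode decays slowest → dominates as t → ∞.
Asymptotic: u ~ c₁ sin(πx/2.9) e^{-λ₁t} with decay rate λ₁ ≈ 1.347.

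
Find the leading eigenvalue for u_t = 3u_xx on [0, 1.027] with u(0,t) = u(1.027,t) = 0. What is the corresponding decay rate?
Eigenvalues: λₙ = 3n²π²/1.027².
First three modes:
  n=1: λ₁ = 3π²/1.027² ≈ 28.072
  n=2: λ₂ = 12π²/1.027² ≈ 112.29 (4× faster decay)
  n=3: λ₃ = 27π²/1.027² ≈ 252.652 (9× faster decay)
As t → ∞, higher modes decay exponentially faster. The n=1 mode dominates: u ~ c₁ sin(πx/1.027) e^{-λ₁t}.
Decay rate: λ₁ = 3π²/1.027² ≈ 28.072.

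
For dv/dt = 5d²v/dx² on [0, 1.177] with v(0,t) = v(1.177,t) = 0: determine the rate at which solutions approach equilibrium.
Eigenvalues: λₙ = 5n²π²/1.177².
First three modes:
  n=1: λ₁ = 5π²/1.177² ≈ 35.622
  n=2: λ₂ = 20π²/1.177² ≈ 142.488 (4× faster decay)
  n=3: λ₃ = 45π²/1.177² ≈ 320.597 (9× faster decay)
As t → ∞, higher modes decay exponentially faster. The n=1 mode dominates: v ~ c₁ sin(πx/1.177) e^{-λ₁t}.
Decay rate: λ₁ = 5π²/1.177² ≈ 35.622.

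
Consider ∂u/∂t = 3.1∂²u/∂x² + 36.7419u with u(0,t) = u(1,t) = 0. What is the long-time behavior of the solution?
As t → ∞, u grows unboundedly. Reaction dominates diffusion (r=36.7419 > κπ²/L²≈30.6); solution grows exponentially.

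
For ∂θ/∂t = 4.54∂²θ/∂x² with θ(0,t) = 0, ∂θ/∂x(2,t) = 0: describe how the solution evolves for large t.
θ → 0. Heat escapes through the Dirichlet boundary.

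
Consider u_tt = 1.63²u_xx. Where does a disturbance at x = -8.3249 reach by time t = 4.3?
Domain of influence: [-15.3339, -1.3159]. Data at x = -8.3249 spreads outward at speed 1.63.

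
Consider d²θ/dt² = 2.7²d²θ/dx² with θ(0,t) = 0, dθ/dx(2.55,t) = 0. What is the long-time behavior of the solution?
As t → ∞, θ oscillates (no decay). Energy is conserved; the solution oscillates indefinitely as standing waves.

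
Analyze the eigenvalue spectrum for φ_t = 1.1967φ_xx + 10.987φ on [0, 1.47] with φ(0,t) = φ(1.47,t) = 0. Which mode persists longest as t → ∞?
Eigenvalues: λₙ = 1.1967n²π²/1.47² - 10.987.
First three modes:
  n=1: λ₁ = 1.1967π²/1.47² - 10.987 ≈ -5.521
  n=2: λ₂ = 4.7868π²/1.47² - 10.987 ≈ 10.876
  n=3: λ₃ = 10.7703π²/1.47² - 10.987 ≈ 38.205
Since 1.1967π²/1.47² ≈ 5.466 < 10.987, λ₁ < 0.
The n=1 mode grows fastest (−λₙ is largest for n=1) → dominates.
Asymptotic: φ ~ c₁ sin(πx/1.47) e^{5.521t} (exponential growth at rate −λ₁ ≈ 5.521).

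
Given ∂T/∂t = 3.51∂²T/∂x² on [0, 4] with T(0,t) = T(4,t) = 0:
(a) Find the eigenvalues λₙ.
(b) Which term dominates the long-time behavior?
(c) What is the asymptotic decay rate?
Eigenvalues: λₙ = 3.51n²π²/4².
First three modes:
  n=1: λ₁ = 3.51π²/4² ≈ 2.165
  n=2: λ₂ = 14.04π²/4² ≈ 8.661 (4× faster decay)
  n=3: λ₃ = 31.59π²/4² ≈ 19.486 (9× faster decay)
As t → ∞, higher modes decay exponentially faster. The n=1 mode dominates: T ~ c₁ sin(πx/4) e^{-λ₁t}.
Decay rate: λ₁ = 3.51π²/4² ≈ 2.165.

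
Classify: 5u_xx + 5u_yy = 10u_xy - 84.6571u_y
Rewriting in standard form: 5u_xx - 10u_xy + 5u_yy + 84.6571u_y = 0. Parabolic (discriminant = 0).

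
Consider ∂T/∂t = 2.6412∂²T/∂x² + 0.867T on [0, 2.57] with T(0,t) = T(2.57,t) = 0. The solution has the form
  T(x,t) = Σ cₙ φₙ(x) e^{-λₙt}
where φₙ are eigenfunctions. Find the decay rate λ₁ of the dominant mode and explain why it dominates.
Eigenvalues: λₙ = 2.6412n²π²/2.57² - 0.867.
First three modes:
  n=1: λ₁ = 2.6412π²/2.57² - 0.867 ≈ 3.08
  n=2: λ₂ = 10.5648π²/2.57² - 0.867 ≈ 14.92
  n=3: λ₃ = 23.7708π²/2.57² - 0.867 ≈ 34.653
Since 2.6412π²/2.57² ≈ 3.947 > 0.867, all λₙ > 0.
The n=1 mode decays slowest → dominates as t → ∞.
Asymptotic: T ~ c₁ sin(πx/2.57) e^{-λ₁t} with decay rate λ₁ ≈ 3.08.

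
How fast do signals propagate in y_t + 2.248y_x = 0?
Speed = 2.248. Information travels along x - 2.248t = const (rightward).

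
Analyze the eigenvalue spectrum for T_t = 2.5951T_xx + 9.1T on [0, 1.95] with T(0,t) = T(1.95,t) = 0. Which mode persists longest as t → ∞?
Eigenvalues: λₙ = 2.5951n²π²/1.95² - 9.1.
First three modes:
  n=1: λ₁ = 2.5951π²/1.95² - 9.1 ≈ -2.364
  n=2: λ₂ = 10.3804π²/1.95² - 9.1 ≈ 17.843
  n=3: λ₃ = 23.3559π²/1.95² - 9.1 ≈ 51.522
Since 2.5951π²/1.95² ≈ 6.736 < 9.1, λ₁ < 0.
The n=1 mode grows fastest (−λₙ is largest for n=1) → dominates.
Asymptotic: T ~ c₁ sin(πx/1.95) e^{2.364t} (exponential growth at rate −λ₁ ≈ 2.364).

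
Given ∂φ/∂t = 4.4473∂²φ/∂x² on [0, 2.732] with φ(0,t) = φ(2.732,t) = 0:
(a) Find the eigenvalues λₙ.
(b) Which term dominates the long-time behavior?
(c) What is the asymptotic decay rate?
Eigenvalues: λₙ = 4.4473n²π²/2.732².
First three modes:
  n=1: λ₁ = 4.4473π²/2.732² ≈ 5.881
  n=2: λ₂ = 17.7892π²/2.732² ≈ 23.523 (4× faster decay)
  n=3: λ₃ = 40.0257π²/2.732² ≈ 52.927 (9× faster decay)
As t → ∞, higher modes decay exponentially faster. The n=1 mode dominates: φ ~ c₁ sin(πx/2.732) e^{-λ₁t}.
Decay rate: λ₁ = 4.4473π²/2.732² ≈ 5.881.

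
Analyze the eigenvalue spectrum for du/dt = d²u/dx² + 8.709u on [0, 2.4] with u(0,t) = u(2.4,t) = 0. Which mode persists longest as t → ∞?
Eigenvalues: λₙ = n²π²/2.4² - 8.709.
First three modes:
  n=1: λ₁ = π²/2.4² - 8.709 ≈ -6.996
  n=2: λ₂ = 4π²/2.4² - 8.709 ≈ -1.855
  n=3: λ₃ = 9π²/2.4² - 8.709 ≈ 6.712
Since π²/2.4² ≈ 1.713 < 8.709, λ₁ < 0.
The n=1 mode grows fastest (−λₙ is largest for n=1) → dominates.
Asymptotic: u ~ c₁ sin(πx/2.4) e^{6.996t} (exponential growth at rate −λ₁ ≈ 6.996).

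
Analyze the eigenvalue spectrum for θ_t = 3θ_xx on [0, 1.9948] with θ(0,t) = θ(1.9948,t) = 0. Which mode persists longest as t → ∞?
Eigenvalues: λₙ = 3n²π²/1.9948².
First three modes:
  n=1: λ₁ = 3π²/1.9948² ≈ 7.441
  n=2: λ₂ = 12π²/1.9948² ≈ 29.763 (4× faster decay)
  n=3: λ₃ = 27π²/1.9948² ≈ 66.968 (9× faster decay)
As t → ∞, higher modes decay exponentially faster. The n=1 mode dominates: θ ~ c₁ sin(πx/1.9948) e^{-λ₁t}.
Decay rate: λ₁ = 3π²/1.9948² ≈ 7.441.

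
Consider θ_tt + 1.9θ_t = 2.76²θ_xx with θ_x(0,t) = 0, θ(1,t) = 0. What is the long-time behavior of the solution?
As t → ∞, θ → 0. Damping (γ=1.9) dissipates energy; oscillations decay exponentially.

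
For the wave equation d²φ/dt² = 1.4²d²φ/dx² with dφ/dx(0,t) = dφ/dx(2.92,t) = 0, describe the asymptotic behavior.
φ oscillates about a mean that drifts linearly in t (generically unbounded; no decay). There is no damping, so the nonconstant modes persist as standing waves (energy conserved, no decay). But with Neumann conditions at both ends the constant mode has eigenvalue 0: the spatial mean M(t) of φ satisfies M'' = 0, so M(t) = M(0) + M'(0)·t. Unless the initial velocity has zero mean (∫φ_t(x,0)dx = 0), the solution grows linearly in t (unbounded, though not exponentially); if it does have zero mean, the solution stays bounded and simply oscillates.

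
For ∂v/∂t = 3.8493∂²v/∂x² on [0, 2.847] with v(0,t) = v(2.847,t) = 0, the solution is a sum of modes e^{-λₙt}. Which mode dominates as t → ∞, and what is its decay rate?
Eigenvalues: λₙ = 3.8493n²π²/2.847².
First three modes:
  n=1: λ₁ = 3.8493π²/2.847² ≈ 4.687
  n=2: λ₂ = 15.3972π²/2.847² ≈ 18.749 (4× faster decay)
  n=3: λ₃ = 34.6437π²/2.847² ≈ 42.184 (9× faster decay)
As t → ∞, higher modes decay exponentially faster. The n=1 mode dominates: v ~ c₁ sin(πx/2.847) e^{-λ₁t}.
Decay rate: λ₁ = 3.8493π²/2.847² ≈ 4.687.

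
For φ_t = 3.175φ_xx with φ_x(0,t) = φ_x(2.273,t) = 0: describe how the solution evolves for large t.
φ → constant (steady state). Heat is conserved (no flux at boundaries); solution approaches the spatial average.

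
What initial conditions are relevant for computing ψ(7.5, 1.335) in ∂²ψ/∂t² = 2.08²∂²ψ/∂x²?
Domain of dependence: [4.7232, 10.2768]. Signals travel at speed 2.08, so data within |x - 7.5| ≤ 2.08·1.335 = 2.7768 can reach the point.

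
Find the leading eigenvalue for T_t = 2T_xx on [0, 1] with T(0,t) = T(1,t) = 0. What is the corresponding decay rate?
Eigenvalues: λₙ = 2n²π².
First three modes:
  n=1: λ₁ = 2π² ≈ 19.739
  n=2: λ₂ = 8π² ≈ 78.957 (4× faster decay)
  n=3: λ₃ = 18π² ≈ 177.653 (9× faster decay)
As t → ∞, higher modes decay exponentially faster. The n=1 mode dominates: T ~ c₁ sin(πx) e^{-λ₁t}.
Decay rate: λ₁ = 2π² ≈ 19.739.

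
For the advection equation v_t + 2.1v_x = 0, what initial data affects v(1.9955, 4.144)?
A single point: x = -6.7069. The characteristic through (1.9955, 4.144) is x - 2.1t = const, so x = 1.9955 - 2.1·4.144 = -6.7069.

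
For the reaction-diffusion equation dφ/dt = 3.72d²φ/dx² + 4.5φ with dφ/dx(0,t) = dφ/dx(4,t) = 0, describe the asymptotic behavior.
φ grows unboundedly. With Neumann BCs the constant mode has diffusion eigenvalue 0, so any r > 0 makes it grow like e^(4.5t); solution grows exponentially.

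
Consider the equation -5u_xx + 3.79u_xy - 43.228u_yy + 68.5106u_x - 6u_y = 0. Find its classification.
Elliptic. (A = -5, B = 3.79, C = -43.228 gives B² - 4AC = -850.1959.)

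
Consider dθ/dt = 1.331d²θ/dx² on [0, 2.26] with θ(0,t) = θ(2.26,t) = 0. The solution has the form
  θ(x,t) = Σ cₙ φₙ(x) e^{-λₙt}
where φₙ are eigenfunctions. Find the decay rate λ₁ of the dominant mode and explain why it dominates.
Eigenvalues: λₙ = 1.331n²π²/2.26².
First three modes:
  n=1: λ₁ = 1.331π²/2.26² ≈ 2.572
  n=2: λ₂ = 5.324π²/2.26² ≈ 10.288 (4× faster decay)
  n=3: λ₃ = 11.979π²/2.26² ≈ 23.147 (9× faster decay)
As t → ∞, higher modes decay exponentially faster. The n=1 mode dominates: θ ~ c₁ sin(πx/2.26) e^{-λ₁t}.
Decay rate: λ₁ = 1.331π²/2.26² ≈ 2.572.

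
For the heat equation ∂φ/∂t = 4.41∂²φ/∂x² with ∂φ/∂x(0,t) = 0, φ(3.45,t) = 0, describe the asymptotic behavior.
φ → 0. Heat escapes through the Dirichlet boundary.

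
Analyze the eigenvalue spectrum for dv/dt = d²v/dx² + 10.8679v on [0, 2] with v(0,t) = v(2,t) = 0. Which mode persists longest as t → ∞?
Eigenvalues: λₙ = n²π²/2² - 10.8679.
First three modes:
  n=1: λ₁ = π²/2² - 10.8679 ≈ -8.4
  n=2: λ₂ = 4π²/2² - 10.8679 ≈ -0.998
  n=3: λ₃ = 9π²/2² - 10.8679 ≈ 11.339
Since π²/2² ≈ 2.467 < 10.8679, λ₁ < 0.
The n=1 mode grows fastest (−λₙ is largest for n=1) → dominates.
Asymptotic: v ~ c₁ sin(πx/2) e^{8.4t} (exponential growth at rate −λ₁ ≈ 8.4).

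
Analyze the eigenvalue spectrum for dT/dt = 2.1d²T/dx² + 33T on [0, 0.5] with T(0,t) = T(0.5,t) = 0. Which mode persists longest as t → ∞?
Eigenvalues: λₙ = 2.1n²π²/0.5² - 33.
First three modes:
  n=1: λ₁ = 2.1π²/0.5² - 33 ≈ 49.905
  n=2: λ₂ = 8.4π²/0.5² - 33 ≈ 298.619
  n=3: λ₃ = 18.9π²/0.5² - 33 ≈ 713.142
Since 2.1π²/0.5² ≈ 82.905 > 33, all λₙ > 0.
The n=1 mode decays slowest → dominates as t → ∞.
Asymptotic: T ~ c₁ sin(πx/0.5) e^{-λ₁t} with decay rate λ₁ ≈ 49.905.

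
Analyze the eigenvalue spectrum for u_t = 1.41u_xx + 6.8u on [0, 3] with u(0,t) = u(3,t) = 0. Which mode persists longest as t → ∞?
Eigenvalues: λₙ = 1.41n²π²/3² - 6.8.
First three modes:
  n=1: λ₁ = 1.41π²/3² - 6.8 ≈ -5.254
  n=2: λ₂ = 5.64π²/3² - 6.8 ≈ -0.615
  n=3: λ₃ = 12.69π²/3² - 6.8 ≈ 7.116
Since 1.41π²/3² ≈ 1.546 < 6.8, λ₁ < 0.
The n=1 mode grows fastest (−λₙ is largest for n=1) → dominates.
Asymptotic: u ~ c₁ sin(πx/3) e^{5.254t} (exponential growth at rate −λ₁ ≈ 5.254).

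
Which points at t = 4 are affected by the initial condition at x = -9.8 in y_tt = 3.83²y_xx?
Domain of influence: [-25.12, 5.52]. Data at x = -9.8 spreads outward at speed 3.83.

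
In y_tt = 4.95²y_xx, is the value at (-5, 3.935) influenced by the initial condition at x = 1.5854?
Yes. The domain of dependence is [-24.47825, 14.47825], and 1.5854 ∈ [-24.47825, 14.47825].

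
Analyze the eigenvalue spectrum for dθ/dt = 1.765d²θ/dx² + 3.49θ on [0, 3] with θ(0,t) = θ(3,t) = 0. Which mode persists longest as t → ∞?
Eigenvalues: λₙ = 1.765n²π²/3² - 3.49.
First three modes:
  n=1: λ₁ = 1.765π²/3² - 3.49 ≈ -1.554
  n=2: λ₂ = 7.06π²/3² - 3.49 ≈ 4.252
  n=3: λ₃ = 15.885π²/3² - 3.49 ≈ 13.93
Since 1.765π²/3² ≈ 1.936 < 3.49, λ₁ < 0.
The n=1 mode grows fastest (−λₙ is largest for n=1) → dominates.
Asymptotic: θ ~ c₁ sin(πx/3) e^{1.554t} (exponential growth at rate −λ₁ ≈ 1.554).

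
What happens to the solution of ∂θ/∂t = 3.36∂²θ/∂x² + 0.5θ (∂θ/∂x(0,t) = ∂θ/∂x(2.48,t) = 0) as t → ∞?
θ grows unboundedly. With Neumann BCs the constant mode has diffusion eigenvalue 0, so any r > 0 makes it grow like e^(0.5t); solution grows exponentially.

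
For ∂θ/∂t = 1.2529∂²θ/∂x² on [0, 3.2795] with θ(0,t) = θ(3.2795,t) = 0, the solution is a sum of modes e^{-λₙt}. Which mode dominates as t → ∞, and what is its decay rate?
Eigenvalues: λₙ = 1.2529n²π²/3.2795².
First three modes:
  n=1: λ₁ = 1.2529π²/3.2795² ≈ 1.15
  n=2: λ₂ = 5.0116π²/3.2795² ≈ 4.599 (4× faster decay)
  n=3: λ₃ = 11.2761π²/3.2795² ≈ 10.348 (9× faster decay)
As t → ∞, higher modes decay exponentially faster. The n=1 mode dominates: θ ~ c₁ sin(πx/3.2795) e^{-λ₁t}.
Decay rate: λ₁ = 1.2529π²/3.2795² ≈ 1.15.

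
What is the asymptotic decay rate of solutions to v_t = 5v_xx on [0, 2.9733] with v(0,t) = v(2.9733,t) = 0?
Eigenvalues: λₙ = 5n²π²/2.9733².
First three modes:
  n=1: λ₁ = 5π²/2.9733² ≈ 5.582
  n=2: λ₂ = 20π²/2.9733² ≈ 22.328 (4× faster decay)
  n=3: λ₃ = 45π²/2.9733² ≈ 50.238 (9× faster decay)
As t → ∞, higher modes decay exponentially faster. The n=1 mode dominates: v ~ c₁ sin(πx/2.9733) e^{-λ₁t}.
Decay rate: λ₁ = 5π²/2.9733² ≈ 5.582.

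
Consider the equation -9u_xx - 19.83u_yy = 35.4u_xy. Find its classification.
Rewriting in standard form: -9u_xx - 35.4u_xy - 19.83u_yy = 0. Hyperbolic. (A = -9, B = -35.4, C = -19.83 gives B² - 4AC = 539.28.)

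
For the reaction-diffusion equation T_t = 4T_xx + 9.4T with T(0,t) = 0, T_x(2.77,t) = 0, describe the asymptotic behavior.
T grows unboundedly. Reaction dominates diffusion (r=9.4 > κπ²/(4L²)≈1.29); solution grows exponentially.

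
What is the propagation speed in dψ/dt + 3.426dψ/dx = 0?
Speed = 3.426. Information travels along x - 3.426t = const (rightward).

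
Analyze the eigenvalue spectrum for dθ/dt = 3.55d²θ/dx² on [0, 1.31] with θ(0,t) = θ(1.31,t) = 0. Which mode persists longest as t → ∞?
Eigenvalues: λₙ = 3.55n²π²/1.31².
First three modes:
  n=1: λ₁ = 3.55π²/1.31² ≈ 20.417
  n=2: λ₂ = 14.2π²/1.31² ≈ 81.667 (4× faster decay)
  n=3: λ₃ = 31.95π²/1.31² ≈ 183.75 (9× faster decay)
As t → ∞, higher modes decay exponentially faster. The n=1 mode dominates: θ ~ c₁ sin(πx/1.31) e^{-λ₁t}.
Decay rate: λ₁ = 3.55π²/1.31² ≈ 20.417.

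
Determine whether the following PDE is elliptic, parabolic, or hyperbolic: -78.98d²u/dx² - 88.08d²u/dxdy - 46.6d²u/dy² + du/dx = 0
Coefficients: A = -78.98, B = -88.08, C = -46.6. B² - 4AC = -6963.7856, which is negative, so the equation is elliptic.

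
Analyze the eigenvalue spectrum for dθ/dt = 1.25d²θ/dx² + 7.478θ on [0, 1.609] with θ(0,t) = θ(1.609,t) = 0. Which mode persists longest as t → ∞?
Eigenvalues: λₙ = 1.25n²π²/1.609² - 7.478.
First three modes:
  n=1: λ₁ = 1.25π²/1.609² - 7.478 ≈ -2.713
  n=2: λ₂ = 5π²/1.609² - 7.478 ≈ 11.584
  n=3: λ₃ = 11.25π²/1.609² - 7.478 ≈ 35.41
Since 1.25π²/1.609² ≈ 4.765 < 7.478, λ₁ < 0.
The n=1 mode grows fastest (−λₙ is largest for n=1) → dominates.
Asymptotic: θ ~ c₁ sin(πx/1.609) e^{2.713t} (exponential growth at rate −λ₁ ≈ 2.713).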